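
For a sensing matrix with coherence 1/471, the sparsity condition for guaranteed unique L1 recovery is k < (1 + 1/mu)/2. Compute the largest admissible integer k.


1/mu = 471.
1 + 1/mu = 472.
(1 + 1/mu)/2 = 236 is an integer and the inequality is strict, so k_max = 236 - 1 = 235.

235


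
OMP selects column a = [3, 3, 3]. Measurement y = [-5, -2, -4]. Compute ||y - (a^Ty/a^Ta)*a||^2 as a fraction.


a^T a = 27.
a^T y = -33.
coeff = -33/27 = -11/9.
||r||^2 = 14/3.

14/3


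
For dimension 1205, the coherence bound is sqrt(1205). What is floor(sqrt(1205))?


34^2 = 1156 <= 1205 < 1225 = 35^2, so 34 <= sqrt(1205) < 35.
floor(sqrt(1205)) = 34.

34


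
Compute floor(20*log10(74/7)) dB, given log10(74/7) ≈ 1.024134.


||x||/||e|| = 74/7.
log10(74/7) ≈ 1.024134.
20*log10(||x||/||e||) ≈ 20*1.024134 = 20.48268.
floor(20.48268) = 20.

20


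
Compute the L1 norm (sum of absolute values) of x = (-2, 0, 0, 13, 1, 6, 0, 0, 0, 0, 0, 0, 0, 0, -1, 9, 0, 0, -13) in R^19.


Non-zero entries: [(0, -2), (3, 13), (4, 1), (5, 6), (14, -1), (15, 9), (18, -13)]
Absolute values: [2, 13, 1, 6, 1, 9, 13]
||x||_1 = sum = 45.

45


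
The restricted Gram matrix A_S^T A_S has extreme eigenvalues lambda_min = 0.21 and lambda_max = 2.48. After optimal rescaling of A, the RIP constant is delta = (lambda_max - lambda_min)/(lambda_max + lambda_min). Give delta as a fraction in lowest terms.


lambda_max - lambda_min = 2.48 - 0.21 = 2.27.
lambda_max + lambda_min = 2.48 + 0.21 = 2.69.
delta = 2.27/2.69 = 227/269.

227/269


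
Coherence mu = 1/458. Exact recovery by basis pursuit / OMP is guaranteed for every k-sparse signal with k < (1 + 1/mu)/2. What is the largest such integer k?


1/mu = 458.
1 + 1/mu = 459.
(1 + 1/mu)/2 = 229.5 is not an integer, so k_max = floor(229.5) = 229.

229


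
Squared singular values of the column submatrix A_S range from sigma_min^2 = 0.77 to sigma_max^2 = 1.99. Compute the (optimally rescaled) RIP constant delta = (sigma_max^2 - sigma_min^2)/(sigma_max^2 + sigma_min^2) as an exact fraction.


lambda_max - lambda_min = 1.99 - 0.77 = 1.22.
lambda_max + lambda_min = 1.99 + 0.77 = 2.76.
delta = 1.22/2.76 = 122/276 = 61/138.

61/138


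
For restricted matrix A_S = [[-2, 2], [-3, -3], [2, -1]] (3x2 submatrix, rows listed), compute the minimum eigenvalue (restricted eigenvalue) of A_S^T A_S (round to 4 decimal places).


A_S^T A_S = [[17, 3], [3, 14]].
trace = 31.
det = 229.
disc = trace^2 - 4*det = 961 - 4*229 = 45.
sqrt(45) ≈ 6.708204.
lam_min = (31 - sqrt(45))/2 ≈ (31 - 6.708204)/2 = 12.145898 ≈ 12.1459.

12.1459


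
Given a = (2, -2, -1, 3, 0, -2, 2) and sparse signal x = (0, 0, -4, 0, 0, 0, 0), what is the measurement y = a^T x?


Non-zero terms: ['-1*-4']
Products: [4]
y = sum = 4.

4


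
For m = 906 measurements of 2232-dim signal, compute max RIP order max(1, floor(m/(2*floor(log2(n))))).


floor(log2(2232)) = 11.
2*11 = 22.
m/(2*floor(log2(n))) = 906/22 ≈ 41.1818.
floor = 41.
k = max(1, 41) = 41.

41


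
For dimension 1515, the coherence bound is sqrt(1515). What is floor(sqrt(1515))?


38^2 = 1444 <= 1515 < 1521 = 39^2, so 38 <= sqrt(1515) < 39.
floor(sqrt(1515)) = 38.

38


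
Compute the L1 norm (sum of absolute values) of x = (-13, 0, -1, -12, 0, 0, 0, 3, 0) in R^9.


Non-zero entries: [(0, -13), (2, -1), (3, -12), (7, 3)]
Absolute values: [13, 1, 12, 3]
||x||_1 = sum = 29.

29


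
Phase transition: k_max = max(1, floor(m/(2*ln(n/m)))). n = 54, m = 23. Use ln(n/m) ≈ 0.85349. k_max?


n/m = 54/23.
ln(n/m) ≈ 0.85349.
2*ln(n/m) ≈ 1.70698.
m/(2*ln(n/m)) ≈ 23/1.70698 ≈ 13.4741.
floor = 13.
k_max = max(1, 13) = 13.

13


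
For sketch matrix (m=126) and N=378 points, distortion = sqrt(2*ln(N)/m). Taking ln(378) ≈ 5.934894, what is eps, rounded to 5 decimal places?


ln(378) ≈ 5.934894.
2*ln(N)/m ≈ 2*5.934894/126 ≈ 0.09420467.
eps = sqrt(0.09420467) ≈ 0.3069278 ≈ 0.30693.

0.30693


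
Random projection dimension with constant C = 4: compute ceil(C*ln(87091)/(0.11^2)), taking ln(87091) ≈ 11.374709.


ln(87091) ≈ 11.374709.
eps^2 = 0.11^2 = 0.0121.
C*ln(N)/eps^2 ≈ 4*11.374709/0.0121 ≈ 3760.2344.
m = ceil(3760.2344) = 3761.

3761


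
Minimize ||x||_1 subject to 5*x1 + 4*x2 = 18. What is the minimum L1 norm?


Axis intercepts:
  x1 = 18/5, x2 = 0: L1 = 18/5
  x1 = 0, x2 = 9/2: L1 = 9/2
x* = (18/5, 0)
||x*||_1 = 18/5.

18/5


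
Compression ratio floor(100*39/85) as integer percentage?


100*m/n = 100*39/85 ≈ 45.8824.
floor = 45.

45


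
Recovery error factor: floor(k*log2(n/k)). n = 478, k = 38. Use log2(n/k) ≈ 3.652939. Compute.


log2(n/k) = log2(478/38) ≈ 3.652939.
k*log2(n/k) ≈ 38*3.652939 = 138.811682.
floor(138.811682) = 138.

138


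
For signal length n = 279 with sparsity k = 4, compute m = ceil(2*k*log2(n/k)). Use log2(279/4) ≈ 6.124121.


log2(n/k) = log2(279/4) ≈ 6.124121.
2*k*log2(n/k) ≈ 2*4*6.124121 = 48.992968.
m = ceil(48.992968) = 49.

49


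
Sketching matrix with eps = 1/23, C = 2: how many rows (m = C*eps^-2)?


1/eps = 23.
(1/eps)^2 = 529.
m = 2*529 = 1058.

1058


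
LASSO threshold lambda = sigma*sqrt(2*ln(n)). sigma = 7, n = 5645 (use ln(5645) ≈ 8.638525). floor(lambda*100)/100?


ln(5645) ≈ 8.638525.
2*ln(n) ≈ 17.27705.
sqrt(2*ln(n)) ≈ sqrt(17.27705) ≈ 4.156567.
lambda ≈ 7*4.156567 = 29.095969.
floor(lambda*100)/100 = 29.09.

29.09


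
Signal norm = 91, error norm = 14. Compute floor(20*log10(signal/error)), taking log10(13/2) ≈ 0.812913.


||x||/||e|| = 91/14 = 13/2.
log10(13/2) ≈ 0.812913.
20*log10(||x||/||e||) ≈ 20*0.812913 = 16.25826.
floor(16.25826) = 16.

16


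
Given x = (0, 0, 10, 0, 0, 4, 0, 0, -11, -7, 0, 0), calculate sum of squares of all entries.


Non-zero entries: [(2, 10), (5, 4), (8, -11), (9, -7)]
Squares: [100, 16, 121, 49]
||x||_2^2 = sum = 286.

286


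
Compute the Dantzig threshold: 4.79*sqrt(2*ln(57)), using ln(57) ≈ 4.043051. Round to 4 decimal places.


ln(57) ≈ 4.043051.
2*ln(n) ≈ 8.086102.
sqrt(2*ln(n)) ≈ sqrt(8.086102) ≈ 2.843607.
threshold ≈ 4.79*2.843607 = 13.62087753 ≈ 13.6209.

13.6209


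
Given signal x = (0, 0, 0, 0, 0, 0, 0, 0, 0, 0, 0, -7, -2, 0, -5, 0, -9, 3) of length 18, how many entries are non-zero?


Non-zero positions: [11, 12, 14, 16, 17].
Sparsity = 5.

5


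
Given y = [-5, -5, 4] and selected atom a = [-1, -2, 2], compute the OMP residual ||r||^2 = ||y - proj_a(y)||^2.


a^T a = 9.
a^T y = 23.
coeff = 23/9 = 23/9.
||r||^2 = 65/9.

65/9


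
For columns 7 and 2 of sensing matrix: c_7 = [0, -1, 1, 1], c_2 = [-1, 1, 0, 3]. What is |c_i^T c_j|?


Inner product: 0*-1 + -1*1 + 1*0 + 1*3
Products: [0, -1, 0, 3]
Sum = 2.
|dot| = 2.

2


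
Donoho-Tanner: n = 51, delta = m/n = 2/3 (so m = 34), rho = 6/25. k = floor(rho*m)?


m = 2/3*51 = 34.
rho = 6/25.
rho*m = 6/25*34 = 8.16.
k = floor(8.16) = 8.

8


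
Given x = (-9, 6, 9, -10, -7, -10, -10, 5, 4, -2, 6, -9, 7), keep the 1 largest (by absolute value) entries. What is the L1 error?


Sorted |x_i| descending: [10, 10, 10, 9, 9, 9, 7, 7, 6, 6, 5, 4, 2]
Keep top 1: [10]
Tail entries: [10, 10, 9, 9, 9, 7, 7, 6, 6, 5, 4, 2]
L1 error = sum of tail = 84.

84


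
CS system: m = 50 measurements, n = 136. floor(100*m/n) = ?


100*m/n = 100*50/136 ≈ 36.7647.
floor = 36.

36


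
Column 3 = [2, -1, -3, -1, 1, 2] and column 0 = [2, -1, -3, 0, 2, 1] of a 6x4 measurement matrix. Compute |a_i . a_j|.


Inner product: 2*2 + -1*-1 + -3*-3 + -1*0 + 1*2 + 2*1
Products: [4, 1, 9, 0, 2, 2]
Sum = 18.
|dot| = 18.

18


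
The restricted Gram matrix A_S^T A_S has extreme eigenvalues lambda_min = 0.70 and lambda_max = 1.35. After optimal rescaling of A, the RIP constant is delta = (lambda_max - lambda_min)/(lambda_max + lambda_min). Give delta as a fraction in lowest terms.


lambda_max - lambda_min = 1.35 - 0.70 = 0.65.
lambda_max + lambda_min = 1.35 + 0.70 = 2.05.
delta = 0.65/2.05 = 65/205 = 13/41.

13/41


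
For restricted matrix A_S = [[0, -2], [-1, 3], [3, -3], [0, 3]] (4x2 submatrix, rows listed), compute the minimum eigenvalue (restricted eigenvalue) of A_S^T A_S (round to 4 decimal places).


A_S^T A_S = [[10, -12], [-12, 31]].
trace = 41.
det = 166.
disc = trace^2 - 4*det = 1681 - 4*166 = 1017.
sqrt(1017) ≈ 31.890437.
lam_min = (41 - sqrt(1017))/2 ≈ (41 - 31.890437)/2 = 4.5547815 ≈ 4.5548.

4.5548


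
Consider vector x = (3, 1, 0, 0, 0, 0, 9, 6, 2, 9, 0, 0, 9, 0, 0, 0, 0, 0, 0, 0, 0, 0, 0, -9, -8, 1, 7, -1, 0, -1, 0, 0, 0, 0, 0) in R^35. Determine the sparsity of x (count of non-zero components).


Non-zero positions: [0, 1, 6, 7, 8, 9, 12, 23, 24, 25, 26, 27, 29].
Sparsity = 13.

13


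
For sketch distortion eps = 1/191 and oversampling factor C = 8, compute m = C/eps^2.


1/eps = 191.
(1/eps)^2 = 36481.
m = 8*36481 = 291848.

291848


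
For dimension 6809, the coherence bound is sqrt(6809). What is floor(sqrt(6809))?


82^2 = 6724 <= 6809 < 6889 = 83^2, so 82 <= sqrt(6809) < 83.
floor(sqrt(6809)) = 82.

82


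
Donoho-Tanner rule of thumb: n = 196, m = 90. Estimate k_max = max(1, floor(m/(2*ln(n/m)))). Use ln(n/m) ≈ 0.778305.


n/m = 196/90 = 98/45.
ln(n/m) ≈ 0.778305.
2*ln(n/m) ≈ 1.55661.
m/(2*ln(n/m)) ≈ 90/1.55661 ≈ 57.818.
floor = 57.
k_max = max(1, 57) = 57.

57


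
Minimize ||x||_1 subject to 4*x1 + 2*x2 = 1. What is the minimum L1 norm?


Axis intercepts:
  x1 = 1/4, x2 = 0: L1 = 1/4
  x1 = 0, x2 = 1/2: L1 = 1/2
x* = (1/4, 0)
||x*||_1 = 1/4.

1/4


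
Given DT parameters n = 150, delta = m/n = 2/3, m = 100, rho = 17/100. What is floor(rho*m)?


m = 2/3*150 = 100.
rho = 17/100.
rho*m = 17/100*100 = 17.
k = floor(17) = 17.

17


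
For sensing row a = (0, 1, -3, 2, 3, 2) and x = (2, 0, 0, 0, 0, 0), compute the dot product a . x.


Non-zero terms: ['0*2']
Products: [0]
y = sum = 0.

0


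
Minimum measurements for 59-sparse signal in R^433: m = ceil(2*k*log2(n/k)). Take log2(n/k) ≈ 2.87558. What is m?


log2(n/k) = log2(433/59) ≈ 2.87558.
2*k*log2(n/k) ≈ 2*59*2.87558 = 339.31844.
m = ceil(339.31844) = 340.

340


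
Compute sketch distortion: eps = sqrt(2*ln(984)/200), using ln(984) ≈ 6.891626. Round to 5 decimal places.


ln(984) ≈ 6.891626.
2*ln(N)/m ≈ 2*6.891626/200 ≈ 0.06891626.
eps = sqrt(0.06891626) ≈ 0.2625191 ≈ 0.26252.

0.26252


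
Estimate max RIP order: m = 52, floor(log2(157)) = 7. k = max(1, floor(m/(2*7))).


floor(log2(157)) = 7.
2*7 = 14.
m/(2*floor(log2(n))) = 52/14 ≈ 3.7143.
floor = 3.
k = max(1, 3) = 3.

3


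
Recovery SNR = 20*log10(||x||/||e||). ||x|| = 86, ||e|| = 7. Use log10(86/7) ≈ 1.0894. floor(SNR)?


||x||/||e|| = 86/7.
log10(86/7) ≈ 1.0894.
20*log10(||x||/||e||) ≈ 20*1.0894 = 21.788.
floor(21.788) = 21.

21


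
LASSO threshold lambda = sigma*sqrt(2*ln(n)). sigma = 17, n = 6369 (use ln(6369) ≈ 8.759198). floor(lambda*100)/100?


ln(6369) ≈ 8.759198.
2*ln(n) ≈ 17.518396.
sqrt(2*ln(n)) ≈ sqrt(17.518396) ≈ 4.185498.
lambda ≈ 17*4.185498 = 71.153466.
floor(lambda*100)/100 = 71.15.

71.15


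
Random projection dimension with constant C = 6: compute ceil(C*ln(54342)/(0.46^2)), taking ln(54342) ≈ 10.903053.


ln(54342) ≈ 10.903053.
eps^2 = 0.46^2 = 0.2116.
C*ln(N)/eps^2 ≈ 6*10.903053/0.2116 ≈ 309.1603.
m = ceil(309.1603) = 310.

310


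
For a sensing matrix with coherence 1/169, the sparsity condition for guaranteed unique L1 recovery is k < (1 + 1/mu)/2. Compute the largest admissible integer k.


1/mu = 169.
1 + 1/mu = 170.
(1 + 1/mu)/2 = 85 is an integer and the inequality is strict, so k_max = 85 - 1 = 84.

84


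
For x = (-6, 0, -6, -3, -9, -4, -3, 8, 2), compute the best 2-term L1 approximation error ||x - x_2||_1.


Sorted |x_i| descending: [9, 8, 6, 6, 4, 3, 3, 2, 0]
Keep top 2: [9, 8]
Tail entries: [6, 6, 4, 3, 3, 2, 0]
L1 error = sum of tail = 24.

24


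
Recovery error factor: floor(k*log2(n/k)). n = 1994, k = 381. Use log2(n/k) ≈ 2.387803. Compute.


log2(n/k) = log2(1994/381) ≈ 2.387803.
k*log2(n/k) ≈ 381*2.387803 = 909.752943.
floor(909.752943) = 909.

909


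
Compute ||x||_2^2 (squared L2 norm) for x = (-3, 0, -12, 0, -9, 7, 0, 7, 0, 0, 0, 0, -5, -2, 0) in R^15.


Non-zero entries: [(0, -3), (2, -12), (4, -9), (5, 7), (7, 7), (12, -5), (13, -2)]
Squares: [9, 144, 81, 49, 49, 25, 4]
||x||_2^2 = sum = 361.

361


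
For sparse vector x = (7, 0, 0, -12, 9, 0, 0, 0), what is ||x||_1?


Non-zero entries: [(0, 7), (3, -12), (4, 9)]
Absolute values: [7, 12, 9]
||x||_1 = sum = 28.

28


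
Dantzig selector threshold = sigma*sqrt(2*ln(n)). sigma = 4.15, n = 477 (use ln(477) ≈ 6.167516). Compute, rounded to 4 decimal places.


ln(477) ≈ 6.167516.
2*ln(n) ≈ 12.335032.
sqrt(2*ln(n)) ≈ sqrt(12.335032) ≈ 3.512126.
threshold ≈ 4.15*3.512126 = 14.5753229 ≈ 14.5753.

14.5753


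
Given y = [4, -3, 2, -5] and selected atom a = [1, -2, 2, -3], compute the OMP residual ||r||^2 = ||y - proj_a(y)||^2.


a^T a = 18.
a^T y = 29.
coeff = 29/18 = 29/18.
||r||^2 = 131/18.

131/18


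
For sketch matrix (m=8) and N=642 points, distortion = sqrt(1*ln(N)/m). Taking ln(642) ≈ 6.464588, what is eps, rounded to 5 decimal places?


ln(642) ≈ 6.464588.
1*ln(N)/m ≈ 1*6.464588/8 ≈ 0.8080735.
eps = sqrt(0.8080735) ≈ 0.8989291 ≈ 0.89893.

0.89893


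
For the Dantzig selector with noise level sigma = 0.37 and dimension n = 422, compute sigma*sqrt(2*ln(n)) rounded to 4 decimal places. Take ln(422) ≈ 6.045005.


ln(422) ≈ 6.045005.
2*ln(n) ≈ 12.09001.
sqrt(2*ln(n)) ≈ sqrt(12.09001) ≈ 3.477069.
threshold ≈ 0.37*3.477069 = 1.28651553 ≈ 1.2865.

1.2865


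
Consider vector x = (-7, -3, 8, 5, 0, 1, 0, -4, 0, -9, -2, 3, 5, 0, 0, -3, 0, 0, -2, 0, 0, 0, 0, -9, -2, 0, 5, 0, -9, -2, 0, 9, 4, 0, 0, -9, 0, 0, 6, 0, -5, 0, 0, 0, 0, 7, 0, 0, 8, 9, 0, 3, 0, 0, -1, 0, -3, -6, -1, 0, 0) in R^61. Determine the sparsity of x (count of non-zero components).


Non-zero positions: [0, 1, 2, 3, 5, 7, 9, 10, 11, 12, 15, 18, 23, 24, 26, 28, 29, 31, 32, 35, 38, 40, 45, 48, 49, 51, 54, 56, 57, 58].
Sparsity = 30.

30


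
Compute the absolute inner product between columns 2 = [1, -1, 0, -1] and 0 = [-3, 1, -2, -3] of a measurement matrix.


Inner product: 1*-3 + -1*1 + 0*-2 + -1*-3
Products: [-3, -1, 0, 3]
Sum = -1.
|dot| = 1.

1


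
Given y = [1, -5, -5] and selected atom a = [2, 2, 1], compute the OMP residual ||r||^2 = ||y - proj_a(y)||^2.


a^T a = 9.
a^T y = -13.
coeff = -13/9 = -13/9.
||r||^2 = 290/9.

290/9


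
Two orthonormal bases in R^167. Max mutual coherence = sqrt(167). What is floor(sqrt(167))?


12^2 = 144 <= 167 < 169 = 13^2, so 12 <= sqrt(167) < 13.
floor(sqrt(167)) = 12.

12


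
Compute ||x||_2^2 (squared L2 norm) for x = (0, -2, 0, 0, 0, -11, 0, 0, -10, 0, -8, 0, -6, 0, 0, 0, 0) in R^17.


Non-zero entries: [(1, -2), (5, -11), (8, -10), (10, -8), (12, -6)]
Squares: [4, 121, 100, 64, 36]
||x||_2^2 = sum = 325.

325


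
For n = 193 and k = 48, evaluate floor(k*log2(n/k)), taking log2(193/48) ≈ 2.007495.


log2(n/k) = log2(193/48) ≈ 2.007495.
k*log2(n/k) ≈ 48*2.007495 = 96.35976.
floor(96.35976) = 96.

96


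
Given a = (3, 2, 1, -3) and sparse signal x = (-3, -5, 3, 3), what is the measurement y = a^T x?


Non-zero terms: ['3*-3', '2*-5', '1*3', '-3*3']
Products: [-9, -10, 3, -9]
y = sum = -25.

-25


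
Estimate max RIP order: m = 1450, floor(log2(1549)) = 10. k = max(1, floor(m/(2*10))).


floor(log2(1549)) = 10.
2*10 = 20.
m/(2*floor(log2(n))) = 1450/20 ≈ 72.5.
floor = 72.
k = max(1, 72) = 72.

72


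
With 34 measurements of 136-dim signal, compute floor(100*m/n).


100*m/n = 100*34/136 ≈ 25.0.
floor = 25.

25


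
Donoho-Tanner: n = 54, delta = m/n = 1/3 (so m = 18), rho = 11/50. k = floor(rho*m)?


m = 1/3*54 = 18.
rho = 11/50.
rho*m = 11/50*18 = 3.96.
k = floor(3.96) = 3.

3


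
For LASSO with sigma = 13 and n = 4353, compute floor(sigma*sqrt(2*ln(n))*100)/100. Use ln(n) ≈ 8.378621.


ln(4353) ≈ 8.378621.
2*ln(n) ≈ 16.757242.
sqrt(2*ln(n)) ≈ sqrt(16.757242) ≈ 4.093561.
lambda ≈ 13*4.093561 = 53.216293.
floor(lambda*100)/100 = 53.21.

53.21


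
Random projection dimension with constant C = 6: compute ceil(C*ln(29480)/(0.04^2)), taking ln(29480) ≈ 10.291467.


ln(29480) ≈ 10.291467.
eps^2 = 0.04^2 = 0.0016.
C*ln(N)/eps^2 ≈ 6*10.291467/0.0016 ≈ 38593.0013.
m = ceil(38593.0013) = 38594.

38594


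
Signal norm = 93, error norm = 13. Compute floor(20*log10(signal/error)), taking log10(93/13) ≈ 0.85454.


||x||/||e|| = 93/13.
log10(93/13) ≈ 0.85454.
20*log10(||x||/||e||) ≈ 20*0.85454 = 17.0908.
floor(17.0908) = 17.

17


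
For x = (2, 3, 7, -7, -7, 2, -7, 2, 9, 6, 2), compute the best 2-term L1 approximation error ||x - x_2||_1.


Sorted |x_i| descending: [9, 7, 7, 7, 7, 6, 3, 2, 2, 2, 2]
Keep top 2: [9, 7]
Tail entries: [7, 7, 7, 6, 3, 2, 2, 2, 2]
L1 error = sum of tail = 38.

38


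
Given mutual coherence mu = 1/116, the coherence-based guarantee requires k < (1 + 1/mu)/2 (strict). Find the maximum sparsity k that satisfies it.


1/mu = 116.
1 + 1/mu = 117.
(1 + 1/mu)/2 = 58.5 is not an integer, so k_max = floor(58.5) = 58.

58


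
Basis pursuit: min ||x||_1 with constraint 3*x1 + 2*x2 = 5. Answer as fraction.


Axis intercepts:
  x1 = 5/3, x2 = 0: L1 = 5/3
  x1 = 0, x2 = 5/2: L1 = 5/2
x* = (5/3, 0)
||x*||_1 = 5/3.

5/3


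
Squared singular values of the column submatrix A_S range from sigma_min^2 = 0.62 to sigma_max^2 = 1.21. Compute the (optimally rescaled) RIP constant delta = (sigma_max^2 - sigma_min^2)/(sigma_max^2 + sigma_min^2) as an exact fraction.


lambda_max - lambda_min = 1.21 - 0.62 = 0.59.
lambda_max + lambda_min = 1.21 + 0.62 = 1.83.
delta = 0.59/1.83 = 59/183.

59/183


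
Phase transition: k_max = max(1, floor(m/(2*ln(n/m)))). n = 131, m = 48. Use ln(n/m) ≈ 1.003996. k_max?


n/m = 131/48.
ln(n/m) ≈ 1.003996.
2*ln(n/m) ≈ 2.007992.
m/(2*ln(n/m)) ≈ 48/2.007992 ≈ 23.9045.
floor = 23.
k_max = max(1, 23) = 23.

23


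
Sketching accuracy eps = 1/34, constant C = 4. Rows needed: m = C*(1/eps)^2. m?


1/eps = 34.
(1/eps)^2 = 1156.
m = 4*1156 = 4624.

4624


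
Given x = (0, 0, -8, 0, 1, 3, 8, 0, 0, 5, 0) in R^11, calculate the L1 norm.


Non-zero entries: [(2, -8), (4, 1), (5, 3), (6, 8), (9, 5)]
Absolute values: [8, 1, 3, 8, 5]
||x||_1 = sum = 25.

25


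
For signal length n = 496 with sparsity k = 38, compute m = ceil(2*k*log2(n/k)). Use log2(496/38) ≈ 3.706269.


log2(n/k) = log2(496/38) ≈ 3.706269.
2*k*log2(n/k) ≈ 2*38*3.706269 = 281.676444.
m = ceil(281.676444) = 282.

282


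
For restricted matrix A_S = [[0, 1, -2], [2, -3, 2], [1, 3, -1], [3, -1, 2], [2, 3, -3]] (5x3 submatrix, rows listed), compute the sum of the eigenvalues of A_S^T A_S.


Sum of eigenvalues of A_S^T A_S = trace(A_S^T A_S) = sum of squared column norms of A_S.
A_S^T A_S diagonal: [18, 29, 22].
trace = 18 + 29 + 22 = 69.

69


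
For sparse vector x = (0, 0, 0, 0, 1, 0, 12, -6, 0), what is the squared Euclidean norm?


Non-zero entries: [(4, 1), (6, 12), (7, -6)]
Squares: [1, 144, 36]
||x||_2^2 = sum = 181.

181


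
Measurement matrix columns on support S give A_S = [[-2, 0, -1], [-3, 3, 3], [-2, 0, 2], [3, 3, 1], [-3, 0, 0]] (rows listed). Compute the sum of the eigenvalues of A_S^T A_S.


Sum of eigenvalues of A_S^T A_S = trace(A_S^T A_S) = sum of squared column norms of A_S.
A_S^T A_S diagonal: [35, 18, 15].
trace = 35 + 18 + 15 = 68.

68


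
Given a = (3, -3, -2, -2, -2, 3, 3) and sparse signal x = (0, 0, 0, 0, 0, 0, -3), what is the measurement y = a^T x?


Non-zero terms: ['3*-3']
Products: [-9]
y = sum = -9.

-9


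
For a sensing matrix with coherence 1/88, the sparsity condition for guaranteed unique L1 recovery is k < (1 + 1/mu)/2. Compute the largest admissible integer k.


1/mu = 88.
1 + 1/mu = 89.
(1 + 1/mu)/2 = 44.5 is not an integer, so k_max = floor(44.5) = 44.

44


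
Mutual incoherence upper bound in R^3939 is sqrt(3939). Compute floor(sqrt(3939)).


62^2 = 3844 <= 3939 < 3969 = 63^2, so 62 <= sqrt(3939) < 63.
floor(sqrt(3939)) = 62.

62


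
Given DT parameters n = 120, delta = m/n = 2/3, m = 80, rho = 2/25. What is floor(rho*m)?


m = 2/3*120 = 80.
rho = 2/25.
rho*m = 2/25*80 = 6.4.
k = floor(6.4) = 6.

6


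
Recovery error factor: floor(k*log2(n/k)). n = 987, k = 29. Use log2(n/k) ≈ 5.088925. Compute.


log2(n/k) = log2(987/29) ≈ 5.088925.
k*log2(n/k) ≈ 29*5.088925 = 147.578825.
floor(147.578825) = 147.

147


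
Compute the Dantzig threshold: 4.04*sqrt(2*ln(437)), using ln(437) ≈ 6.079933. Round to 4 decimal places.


ln(437) ≈ 6.079933.
2*ln(n) ≈ 12.159866.
sqrt(2*ln(n)) ≈ sqrt(12.159866) ≈ 3.4871.
threshold ≈ 4.04*3.4871 = 14.087884 ≈ 14.0879.

14.0879


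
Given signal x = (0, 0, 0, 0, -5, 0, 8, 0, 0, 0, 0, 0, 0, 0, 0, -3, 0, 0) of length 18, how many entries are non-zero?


Non-zero positions: [4, 6, 15].
Sparsity = 3.

3


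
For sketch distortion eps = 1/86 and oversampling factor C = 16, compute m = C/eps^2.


1/eps = 86.
(1/eps)^2 = 7396.
m = 16*7396 = 118336.

118336


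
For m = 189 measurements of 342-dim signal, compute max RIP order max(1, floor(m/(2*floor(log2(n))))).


floor(log2(342)) = 8.
2*8 = 16.
m/(2*floor(log2(n))) = 189/16 ≈ 11.8125.
floor = 11.
k = max(1, 11) = 11.

11


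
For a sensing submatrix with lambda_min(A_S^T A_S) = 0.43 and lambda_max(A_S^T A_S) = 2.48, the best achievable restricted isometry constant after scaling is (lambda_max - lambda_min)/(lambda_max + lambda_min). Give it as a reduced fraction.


lambda_max - lambda_min = 2.48 - 0.43 = 2.05.
lambda_max + lambda_min = 2.48 + 0.43 = 2.91.
delta = 2.05/2.91 = 205/291.

205/291


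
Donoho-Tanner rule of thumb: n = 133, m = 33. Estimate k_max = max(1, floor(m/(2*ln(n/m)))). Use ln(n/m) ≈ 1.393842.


n/m = 133/33.
ln(n/m) ≈ 1.393842.
2*ln(n/m) ≈ 2.787684.
m/(2*ln(n/m)) ≈ 33/2.787684 ≈ 11.8378.
floor = 11.
k_max = max(1, 11) = 11.

11


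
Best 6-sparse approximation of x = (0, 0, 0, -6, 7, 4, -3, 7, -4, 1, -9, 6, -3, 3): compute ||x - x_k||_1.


Sorted |x_i| descending: [9, 7, 7, 6, 6, 4, 4, 3, 3, 3, 1, 0, 0, 0]
Keep top 6: [9, 7, 7, 6, 6, 4]
Tail entries: [4, 3, 3, 3, 1, 0, 0, 0]
L1 error = sum of tail = 14.

14


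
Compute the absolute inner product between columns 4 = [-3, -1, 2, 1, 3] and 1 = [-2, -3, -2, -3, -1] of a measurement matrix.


Inner product: -3*-2 + -1*-3 + 2*-2 + 1*-3 + 3*-1
Products: [6, 3, -4, -3, -3]
Sum = -1.
|dot| = 1.

1


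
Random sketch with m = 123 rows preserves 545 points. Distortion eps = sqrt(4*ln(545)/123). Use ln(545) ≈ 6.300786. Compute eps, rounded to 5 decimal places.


ln(545) ≈ 6.300786.
4*ln(N)/m ≈ 4*6.300786/123 ≈ 0.20490361.
eps = sqrt(0.20490361) ≈ 0.4526628 ≈ 0.45266.

0.45266


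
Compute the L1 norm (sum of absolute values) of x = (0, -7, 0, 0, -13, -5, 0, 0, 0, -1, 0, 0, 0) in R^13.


Non-zero entries: [(1, -7), (4, -13), (5, -5), (9, -1)]
Absolute values: [7, 13, 5, 1]
||x||_1 = sum = 26.

26


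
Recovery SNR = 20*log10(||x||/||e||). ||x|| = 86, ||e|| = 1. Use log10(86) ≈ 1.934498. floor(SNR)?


||x||/||e|| = 86/1 = 86.
log10(86) ≈ 1.934498.
20*log10(||x||/||e||) ≈ 20*1.934498 = 38.68996.
floor(38.68996) = 38.

38


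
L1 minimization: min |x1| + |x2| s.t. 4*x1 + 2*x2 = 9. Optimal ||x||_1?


Axis intercepts:
  x1 = 9/4, x2 = 0: L1 = 9/4
  x1 = 0, x2 = 9/2: L1 = 9/2
x* = (9/4, 0)
||x*||_1 = 9/4.

9/4


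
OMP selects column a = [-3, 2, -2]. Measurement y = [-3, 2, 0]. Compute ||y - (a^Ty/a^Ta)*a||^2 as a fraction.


a^T a = 17.
a^T y = 13.
coeff = 13/17 = 13/17.
||r||^2 = 52/17.

52/17


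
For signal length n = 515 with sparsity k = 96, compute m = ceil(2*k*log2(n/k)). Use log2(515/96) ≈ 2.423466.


log2(n/k) = log2(515/96) ≈ 2.423466.
2*k*log2(n/k) ≈ 2*96*2.423466 = 465.305472.
m = ceil(465.305472) = 466.

466


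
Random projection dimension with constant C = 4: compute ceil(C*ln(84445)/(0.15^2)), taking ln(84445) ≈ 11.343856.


ln(84445) ≈ 11.343856.
eps^2 = 0.15^2 = 0.0225.
C*ln(N)/eps^2 ≈ 4*11.343856/0.0225 ≈ 2016.6855.
m = ceil(2016.6855) = 2017.

2017


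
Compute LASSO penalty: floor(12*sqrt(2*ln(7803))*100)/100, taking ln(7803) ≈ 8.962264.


ln(7803) ≈ 8.962264.
2*ln(n) ≈ 17.924528.
sqrt(2*ln(n)) ≈ sqrt(17.924528) ≈ 4.233737.
lambda ≈ 12*4.233737 = 50.804844.
floor(lambda*100)/100 = 50.80.

50.80


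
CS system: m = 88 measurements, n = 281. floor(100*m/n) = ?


100*m/n = 100*88/281 ≈ 31.3167.
floor = 31.

31


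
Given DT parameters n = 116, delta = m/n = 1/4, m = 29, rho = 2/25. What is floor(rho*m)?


m = 1/4*116 = 29.
rho = 2/25.
rho*m = 2/25*29 = 2.32.
k = floor(2.32) = 2.

2


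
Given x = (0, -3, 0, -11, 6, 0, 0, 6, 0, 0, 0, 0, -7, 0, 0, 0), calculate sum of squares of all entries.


Non-zero entries: [(1, -3), (3, -11), (4, 6), (7, 6), (12, -7)]
Squares: [9, 121, 36, 36, 49]
||x||_2^2 = sum = 251.

251


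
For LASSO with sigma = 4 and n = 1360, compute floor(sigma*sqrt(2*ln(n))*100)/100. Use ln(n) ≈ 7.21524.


ln(1360) ≈ 7.21524.
2*ln(n) ≈ 14.43048.
sqrt(2*ln(n)) ≈ sqrt(14.43048) ≈ 3.798747.
lambda ≈ 4*3.798747 = 15.194988.
floor(lambda*100)/100 = 15.19.

15.19


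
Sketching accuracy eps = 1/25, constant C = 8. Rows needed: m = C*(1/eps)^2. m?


1/eps = 25.
(1/eps)^2 = 625.
m = 8*625 = 5000.

5000


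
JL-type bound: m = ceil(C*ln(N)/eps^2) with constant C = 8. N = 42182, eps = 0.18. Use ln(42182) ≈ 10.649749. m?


ln(42182) ≈ 10.649749.
eps^2 = 0.18^2 = 0.0324.
C*ln(N)/eps^2 ≈ 8*10.649749/0.0324 ≈ 2629.5677.
m = ceil(2629.5677) = 2630.

2630


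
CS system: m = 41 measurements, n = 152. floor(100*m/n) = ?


100*m/n = 100*41/152 ≈ 26.9737.
floor = 26.

26


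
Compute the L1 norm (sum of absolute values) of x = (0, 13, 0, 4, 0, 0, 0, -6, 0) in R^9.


Non-zero entries: [(1, 13), (3, 4), (7, -6)]
Absolute values: [13, 4, 6]
||x||_1 = sum = 23.

23


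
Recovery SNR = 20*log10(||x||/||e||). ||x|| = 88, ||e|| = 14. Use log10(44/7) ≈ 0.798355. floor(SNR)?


||x||/||e|| = 88/14 = 44/7.
log10(44/7) ≈ 0.798355.
20*log10(||x||/||e||) ≈ 20*0.798355 = 15.9671.
floor(15.9671) = 15.

15


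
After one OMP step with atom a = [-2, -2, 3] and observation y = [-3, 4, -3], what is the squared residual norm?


a^T a = 17.
a^T y = -11.
coeff = -11/17 = -11/17.
||r||^2 = 457/17.

457/17


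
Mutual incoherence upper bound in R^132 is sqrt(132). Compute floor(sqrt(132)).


11^2 = 121 <= 132 < 144 = 12^2, so 11 <= sqrt(132) < 12.
floor(sqrt(132)) = 11.

11


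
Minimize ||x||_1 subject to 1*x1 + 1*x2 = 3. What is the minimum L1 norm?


Axis intercepts:
  x1 = 3, x2 = 0: L1 = 3
  x1 = 0, x2 = 3: L1 = 3
x* = (3, 0)
||x*||_1 = 3.

3


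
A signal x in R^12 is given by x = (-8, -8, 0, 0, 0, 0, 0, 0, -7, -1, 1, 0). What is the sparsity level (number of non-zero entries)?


Non-zero positions: [0, 1, 8, 9, 10].
Sparsity = 5.

5


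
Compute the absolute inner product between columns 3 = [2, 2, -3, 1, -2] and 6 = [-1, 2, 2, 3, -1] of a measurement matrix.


Inner product: 2*-1 + 2*2 + -3*2 + 1*3 + -2*-1
Products: [-2, 4, -6, 3, 2]
Sum = 1.
|dot| = 1.

1


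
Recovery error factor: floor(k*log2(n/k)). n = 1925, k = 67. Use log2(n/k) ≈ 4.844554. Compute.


log2(n/k) = log2(1925/67) ≈ 4.844554.
k*log2(n/k) ≈ 67*4.844554 = 324.585118.
floor(324.585118) = 324.

324


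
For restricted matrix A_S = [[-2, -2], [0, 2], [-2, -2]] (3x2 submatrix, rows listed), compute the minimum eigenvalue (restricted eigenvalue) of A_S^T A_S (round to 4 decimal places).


A_S^T A_S = [[8, 8], [8, 12]].
trace = 20.
det = 32.
disc = trace^2 - 4*det = 400 - 4*32 = 272.
sqrt(272) ≈ 16.492423.
lam_min = (20 - sqrt(272))/2 ≈ (20 - 16.492423)/2 = 1.7537885 ≈ 1.7538.

1.7538


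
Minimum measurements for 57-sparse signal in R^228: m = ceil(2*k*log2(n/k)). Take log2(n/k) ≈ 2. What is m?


log2(n/k) = log2(228/57) ≈ 2.
2*k*log2(n/k) ≈ 2*57*2 = 228.
m = ceil(228) = 228.

228


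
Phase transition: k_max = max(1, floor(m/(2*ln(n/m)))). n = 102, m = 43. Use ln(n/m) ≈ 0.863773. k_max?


n/m = 102/43.
ln(n/m) ≈ 0.863773.
2*ln(n/m) ≈ 1.727546.
m/(2*ln(n/m)) ≈ 43/1.727546 ≈ 24.8908.
floor = 24.
k_max = max(1, 24) = 24.

24


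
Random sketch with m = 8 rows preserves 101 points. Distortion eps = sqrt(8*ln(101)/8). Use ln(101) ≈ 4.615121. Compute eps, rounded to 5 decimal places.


ln(101) ≈ 4.615121.
8*ln(N)/m ≈ 8*4.615121/8 ≈ 4.615121.
eps = sqrt(4.615121) ≈ 2.1482833 ≈ 2.14828.

2.14828


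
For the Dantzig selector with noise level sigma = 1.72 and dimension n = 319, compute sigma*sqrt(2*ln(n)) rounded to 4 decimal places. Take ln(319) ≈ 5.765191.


ln(319) ≈ 5.765191.
2*ln(n) ≈ 11.530382.
sqrt(2*ln(n)) ≈ sqrt(11.530382) ≈ 3.395642.
threshold ≈ 1.72*3.395642 = 5.84050424 ≈ 5.8405.

5.8405


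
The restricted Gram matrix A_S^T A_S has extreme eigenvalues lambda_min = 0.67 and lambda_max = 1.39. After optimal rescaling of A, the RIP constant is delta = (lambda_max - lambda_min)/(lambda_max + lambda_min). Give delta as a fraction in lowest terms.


lambda_max - lambda_min = 1.39 - 0.67 = 0.72.
lambda_max + lambda_min = 1.39 + 0.67 = 2.06.
delta = 0.72/2.06 = 72/206 = 36/103.

36/103


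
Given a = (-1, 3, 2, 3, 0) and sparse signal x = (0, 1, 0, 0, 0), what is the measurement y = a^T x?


Non-zero terms: ['3*1']
Products: [3]
y = sum = 3.

3


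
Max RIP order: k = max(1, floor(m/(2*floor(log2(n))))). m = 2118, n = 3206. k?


floor(log2(3206)) = 11.
2*11 = 22.
m/(2*floor(log2(n))) = 2118/22 ≈ 96.2727.
floor = 96.
k = max(1, 96) = 96.

96


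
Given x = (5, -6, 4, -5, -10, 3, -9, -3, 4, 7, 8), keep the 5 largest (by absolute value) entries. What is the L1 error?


Sorted |x_i| descending: [10, 9, 8, 7, 6, 5, 5, 4, 4, 3, 3]
Keep top 5: [10, 9, 8, 7, 6]
Tail entries: [5, 5, 4, 4, 3, 3]
L1 error = sum of tail = 24.

24


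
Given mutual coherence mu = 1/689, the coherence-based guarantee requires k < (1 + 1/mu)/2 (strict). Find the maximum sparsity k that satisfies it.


1/mu = 689.
1 + 1/mu = 690.
(1 + 1/mu)/2 = 345 is an integer and the inequality is strict, so k_max = 345 - 1 = 344.

344


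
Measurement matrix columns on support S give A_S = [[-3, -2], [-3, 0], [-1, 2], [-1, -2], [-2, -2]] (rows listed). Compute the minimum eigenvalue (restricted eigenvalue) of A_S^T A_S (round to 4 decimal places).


A_S^T A_S = [[24, 10], [10, 16]].
trace = 40.
det = 284.
disc = trace^2 - 4*det = 1600 - 4*284 = 464.
sqrt(464) ≈ 21.540659.
lam_min = (40 - sqrt(464))/2 ≈ (40 - 21.540659)/2 = 9.2296705 ≈ 9.2297.

9.2297


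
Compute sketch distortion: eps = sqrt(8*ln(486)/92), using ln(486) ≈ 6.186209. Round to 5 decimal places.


ln(486) ≈ 6.186209.
8*ln(N)/m ≈ 8*6.186209/92 ≈ 0.53793122.
eps = sqrt(0.53793122) ≈ 0.7334379 ≈ 0.73344.

0.73344


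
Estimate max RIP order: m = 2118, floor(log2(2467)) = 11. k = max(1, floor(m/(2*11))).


floor(log2(2467)) = 11.
2*11 = 22.
m/(2*floor(log2(n))) = 2118/22 ≈ 96.2727.
floor = 96.
k = max(1, 96) = 96.

96


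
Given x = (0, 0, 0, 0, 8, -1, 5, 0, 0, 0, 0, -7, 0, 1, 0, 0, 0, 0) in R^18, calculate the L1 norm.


Non-zero entries: [(4, 8), (5, -1), (6, 5), (11, -7), (13, 1)]
Absolute values: [8, 1, 5, 7, 1]
||x||_1 = sum = 22.

22


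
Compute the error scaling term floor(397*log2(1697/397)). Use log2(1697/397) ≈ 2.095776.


log2(n/k) = log2(1697/397) ≈ 2.095776.
k*log2(n/k) ≈ 397*2.095776 = 832.023072.
floor(832.023072) = 832.

832


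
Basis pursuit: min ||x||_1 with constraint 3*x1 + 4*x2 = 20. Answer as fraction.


Axis intercepts:
  x1 = 20/3, x2 = 0: L1 = 20/3
  x1 = 0, x2 = 5: L1 = 5
x* = (0, 5)
||x*||_1 = 5.

5


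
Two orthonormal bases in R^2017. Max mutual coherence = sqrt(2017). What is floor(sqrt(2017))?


44^2 = 1936 <= 2017 < 2025 = 45^2, so 44 <= sqrt(2017) < 45.
floor(sqrt(2017)) = 44.

44


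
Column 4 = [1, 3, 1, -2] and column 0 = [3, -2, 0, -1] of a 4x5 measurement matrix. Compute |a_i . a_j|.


Inner product: 1*3 + 3*-2 + 1*0 + -2*-1
Products: [3, -6, 0, 2]
Sum = -1.
|dot| = 1.

1


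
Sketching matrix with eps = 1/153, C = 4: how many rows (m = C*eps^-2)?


1/eps = 153.
(1/eps)^2 = 23409.
m = 4*23409 = 93636.

93636


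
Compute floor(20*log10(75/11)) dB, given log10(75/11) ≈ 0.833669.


||x||/||e|| = 75/11.
log10(75/11) ≈ 0.833669.
20*log10(||x||/||e||) ≈ 20*0.833669 = 16.67338.
floor(16.67338) = 16.

16


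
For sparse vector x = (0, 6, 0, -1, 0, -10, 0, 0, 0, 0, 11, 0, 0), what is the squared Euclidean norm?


Non-zero entries: [(1, 6), (3, -1), (5, -10), (10, 11)]
Squares: [36, 1, 100, 121]
||x||_2^2 = sum = 258.

258


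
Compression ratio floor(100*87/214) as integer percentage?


100*m/n = 100*87/214 ≈ 40.6542.
floor = 40.

40


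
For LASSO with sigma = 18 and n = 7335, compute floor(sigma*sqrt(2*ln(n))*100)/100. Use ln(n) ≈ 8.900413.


ln(7335) ≈ 8.900413.
2*ln(n) ≈ 17.800826.
sqrt(2*ln(n)) ≈ sqrt(17.800826) ≈ 4.219103.
lambda ≈ 18*4.219103 = 75.943854.
floor(lambda*100)/100 = 75.94.

75.94


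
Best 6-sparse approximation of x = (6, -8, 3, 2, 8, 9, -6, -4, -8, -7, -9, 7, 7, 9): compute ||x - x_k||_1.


Sorted |x_i| descending: [9, 9, 9, 8, 8, 8, 7, 7, 7, 6, 6, 4, 3, 2]
Keep top 6: [9, 9, 9, 8, 8, 8]
Tail entries: [7, 7, 7, 6, 6, 4, 3, 2]
L1 error = sum of tail = 42.

42


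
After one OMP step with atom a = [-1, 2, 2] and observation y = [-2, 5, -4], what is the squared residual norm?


a^T a = 9.
a^T y = 4.
coeff = 4/9 = 4/9.
||r||^2 = 389/9.

389/9


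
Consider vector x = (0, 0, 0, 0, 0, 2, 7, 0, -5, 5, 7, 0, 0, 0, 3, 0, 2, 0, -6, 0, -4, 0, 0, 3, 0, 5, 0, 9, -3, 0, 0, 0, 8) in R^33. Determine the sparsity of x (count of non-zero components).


Non-zero positions: [5, 6, 8, 9, 10, 14, 16, 18, 20, 23, 25, 27, 28, 32].
Sparsity = 14.

14


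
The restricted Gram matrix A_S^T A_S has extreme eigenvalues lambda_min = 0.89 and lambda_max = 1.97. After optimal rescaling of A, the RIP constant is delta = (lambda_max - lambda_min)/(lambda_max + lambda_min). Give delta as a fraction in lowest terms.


lambda_max - lambda_min = 1.97 - 0.89 = 1.08.
lambda_max + lambda_min = 1.97 + 0.89 = 2.86.
delta = 1.08/2.86 = 108/286 = 54/143.

54/143


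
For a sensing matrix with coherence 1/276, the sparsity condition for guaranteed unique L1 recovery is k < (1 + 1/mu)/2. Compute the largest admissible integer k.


1/mu = 276.
1 + 1/mu = 277.
(1 + 1/mu)/2 = 138.5 is not an integer, so k_max = floor(138.5) = 138.

138


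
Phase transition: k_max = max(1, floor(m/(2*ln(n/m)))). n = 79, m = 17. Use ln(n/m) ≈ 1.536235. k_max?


n/m = 79/17.
ln(n/m) ≈ 1.536235.
2*ln(n/m) ≈ 3.07247.
m/(2*ln(n/m)) ≈ 17/3.07247 ≈ 5.533.
floor = 5.
k_max = max(1, 5) = 5.

5


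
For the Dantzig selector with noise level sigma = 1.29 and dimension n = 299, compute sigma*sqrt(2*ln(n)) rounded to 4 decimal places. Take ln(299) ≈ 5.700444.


ln(299) ≈ 5.700444.
2*ln(n) ≈ 11.400888.
sqrt(2*ln(n)) ≈ sqrt(11.400888) ≈ 3.37652.
threshold ≈ 1.29*3.37652 = 4.3557108 ≈ 4.3557.

4.3557


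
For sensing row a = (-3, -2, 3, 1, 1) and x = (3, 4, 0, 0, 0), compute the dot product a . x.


Non-zero terms: ['-3*3', '-2*4']
Products: [-9, -8]
y = sum = -17.

-17


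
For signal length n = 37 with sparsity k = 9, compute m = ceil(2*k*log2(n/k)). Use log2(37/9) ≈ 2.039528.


log2(n/k) = log2(37/9) ≈ 2.039528.
2*k*log2(n/k) ≈ 2*9*2.039528 = 36.711504.
m = ceil(36.711504) = 37.

37


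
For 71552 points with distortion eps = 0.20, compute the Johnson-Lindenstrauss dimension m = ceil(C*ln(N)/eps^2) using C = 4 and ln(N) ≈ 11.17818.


ln(71552) ≈ 11.17818.
eps^2 = 0.20^2 = 0.04.
C*ln(N)/eps^2 ≈ 4*11.17818/0.04 ≈ 1117.818.
m = ceil(1117.818) = 1118.

1118


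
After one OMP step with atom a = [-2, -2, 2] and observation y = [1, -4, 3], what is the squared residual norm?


a^T a = 12.
a^T y = 12.
coeff = 12/12 = 1.
||r||^2 = 14.

14


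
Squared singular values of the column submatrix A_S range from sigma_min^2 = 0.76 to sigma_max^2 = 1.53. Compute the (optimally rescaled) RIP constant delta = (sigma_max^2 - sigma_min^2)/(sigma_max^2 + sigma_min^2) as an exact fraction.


lambda_max - lambda_min = 1.53 - 0.76 = 0.77.
lambda_max + lambda_min = 1.53 + 0.76 = 2.29.
delta = 0.77/2.29 = 77/229.

77/229


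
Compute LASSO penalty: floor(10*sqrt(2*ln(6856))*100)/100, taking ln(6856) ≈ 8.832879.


ln(6856) ≈ 8.832879.
2*ln(n) ≈ 17.665758.
sqrt(2*ln(n)) ≈ sqrt(17.665758) ≈ 4.203065.
lambda ≈ 10*4.203065 = 42.03065.
floor(lambda*100)/100 = 42.03.

42.03


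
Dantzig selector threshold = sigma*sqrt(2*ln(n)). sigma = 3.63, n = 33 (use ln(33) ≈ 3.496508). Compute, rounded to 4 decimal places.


ln(33) ≈ 3.496508.
2*ln(n) ≈ 6.993016.
sqrt(2*ln(n)) ≈ sqrt(6.993016) ≈ 2.644431.
threshold ≈ 3.63*2.644431 = 9.59928453 ≈ 9.5993.

9.5993


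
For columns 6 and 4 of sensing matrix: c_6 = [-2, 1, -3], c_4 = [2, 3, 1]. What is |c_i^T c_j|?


Inner product: -2*2 + 1*3 + -3*1
Products: [-4, 3, -3]
Sum = -4.
|dot| = 4.

4


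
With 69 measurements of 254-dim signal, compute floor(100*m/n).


100*m/n = 100*69/254 ≈ 27.1654.
floor = 27.

27


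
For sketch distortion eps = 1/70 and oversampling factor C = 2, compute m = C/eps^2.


1/eps = 70.
(1/eps)^2 = 4900.
m = 2*4900 = 9800.

9800


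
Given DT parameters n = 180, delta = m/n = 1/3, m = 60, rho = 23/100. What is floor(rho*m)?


m = 1/3*180 = 60.
rho = 23/100.
rho*m = 23/100*60 = 13.8.
k = floor(13.8) = 13.

13


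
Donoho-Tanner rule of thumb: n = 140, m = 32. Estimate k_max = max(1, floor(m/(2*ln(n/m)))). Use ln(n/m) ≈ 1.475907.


n/m = 140/32 = 35/8.
ln(n/m) ≈ 1.475907.
2*ln(n/m) ≈ 2.951814.
m/(2*ln(n/m)) ≈ 32/2.951814 ≈ 10.8408.
floor = 10.
k_max = max(1, 10) = 10.

10


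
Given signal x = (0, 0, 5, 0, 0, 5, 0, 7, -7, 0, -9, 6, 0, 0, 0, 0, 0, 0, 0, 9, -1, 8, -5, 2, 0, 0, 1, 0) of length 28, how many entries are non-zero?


Non-zero positions: [2, 5, 7, 8, 10, 11, 19, 20, 21, 22, 23, 26].
Sparsity = 12.

12


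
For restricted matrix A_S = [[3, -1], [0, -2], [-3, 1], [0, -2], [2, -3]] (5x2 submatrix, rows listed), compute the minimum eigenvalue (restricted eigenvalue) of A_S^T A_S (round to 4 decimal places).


A_S^T A_S = [[22, -12], [-12, 19]].
trace = 41.
det = 274.
disc = trace^2 - 4*det = 1681 - 4*274 = 585.
sqrt(585) ≈ 24.186773.
lam_min = (41 - sqrt(585))/2 ≈ (41 - 24.186773)/2 = 8.4066135 ≈ 8.4066.

8.4066


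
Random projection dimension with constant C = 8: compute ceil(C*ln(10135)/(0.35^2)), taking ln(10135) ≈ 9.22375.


ln(10135) ≈ 9.22375.
eps^2 = 0.35^2 = 0.1225.
C*ln(N)/eps^2 ≈ 8*9.22375/0.1225 ≈ 602.3673.
m = ceil(602.3673) = 603.

603


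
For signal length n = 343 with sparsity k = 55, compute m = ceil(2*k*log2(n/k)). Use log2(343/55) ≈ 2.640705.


log2(n/k) = log2(343/55) ≈ 2.640705.
2*k*log2(n/k) ≈ 2*55*2.640705 = 290.47755.
m = ceil(290.47755) = 291.

291


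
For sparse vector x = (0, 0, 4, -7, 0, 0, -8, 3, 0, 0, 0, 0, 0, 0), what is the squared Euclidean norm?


Non-zero entries: [(2, 4), (3, -7), (6, -8), (7, 3)]
Squares: [16, 49, 64, 9]
||x||_2^2 = sum = 138.

138


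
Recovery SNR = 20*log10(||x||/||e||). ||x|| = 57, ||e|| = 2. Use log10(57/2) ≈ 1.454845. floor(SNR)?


||x||/||e|| = 57/2.
log10(57/2) ≈ 1.454845.
20*log10(||x||/||e||) ≈ 20*1.454845 = 29.0969.
floor(29.0969) = 29.

29
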